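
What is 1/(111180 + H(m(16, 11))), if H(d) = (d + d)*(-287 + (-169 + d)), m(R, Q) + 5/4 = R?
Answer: 8/785305 ≈ 1.0187e-5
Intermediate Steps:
m(R, Q) = -5/4 + R
H(d) = 2*d*(-456 + d) (H(d) = (2*d)*(-456 + d) = 2*d*(-456 + d))
1/(111180 + H(m(16, 11))) = 1/(111180 + 2*(-5/4 + 16)*(-456 + (-5/4 + 16))) = 1/(111180 + 2*(59/4)*(-456 + 59/4)) = 1/(111180 + 2*(59/4)*(-1765/4)) = 1/(111180 - 104135/8) = 1/(785305/8) = 8/785305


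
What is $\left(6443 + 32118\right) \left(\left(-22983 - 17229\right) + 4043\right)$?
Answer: $-1394712809$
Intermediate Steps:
$\left(6443 + 32118\right) \left(\left(-22983 - 17229\right) + 4043\right) = 38561 \left(\left(-22983 - 17229\right) + 4043\right) = 38561 \left(-40212 + 4043\right) = 38561 \left(-36169\right) = -1394712809$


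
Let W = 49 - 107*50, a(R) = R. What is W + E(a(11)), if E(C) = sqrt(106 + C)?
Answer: -5301 + 3*sqrt(13) ≈ -5290.2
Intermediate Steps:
W = -5301 (W = 49 - 5350 = -5301)
W + E(a(11)) = -5301 + sqrt(106 + 11) = -5301 + sqrt(117) = -5301 + 3*sqrt(13)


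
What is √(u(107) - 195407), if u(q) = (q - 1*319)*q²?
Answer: I*√2622595 ≈ 1619.4*I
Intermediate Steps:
u(q) = q²*(-319 + q) (u(q) = (q - 319)*q² = (-319 + q)*q² = q²*(-319 + q))
√(u(107) - 195407) = √(107²*(-319 + 107) - 195407) = √(11449*(-212) - 195407) = √(-2427188 - 195407) = √(-2622595) = I*√2622595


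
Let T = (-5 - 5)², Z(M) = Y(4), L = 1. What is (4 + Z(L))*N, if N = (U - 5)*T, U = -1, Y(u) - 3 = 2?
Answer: -5400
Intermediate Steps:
Y(u) = 5 (Y(u) = 3 + 2 = 5)
Z(M) = 5
T = 100 (T = (-10)² = 100)
N = -600 (N = (-1 - 5)*100 = -6*100 = -600)
(4 + Z(L))*N = (4 + 5)*(-600) = 9*(-600) = -5400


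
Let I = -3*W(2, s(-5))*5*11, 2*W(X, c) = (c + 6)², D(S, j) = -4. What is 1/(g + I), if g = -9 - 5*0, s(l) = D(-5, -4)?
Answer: -1/339 ≈ -0.0029499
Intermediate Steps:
s(l) = -4
W(X, c) = (6 + c)²/2 (W(X, c) = (c + 6)²/2 = (6 + c)²/2)
g = -9 (g = -9 + 0 = -9)
I = -330 (I = -3*(6 - 4)²/2*5*11 = -3*(½)*2²*5*11 = -3*(½)*4*5*11 = -6*5*11 = -3*10*11 = -30*11 = -330)
1/(g + I) = 1/(-9 - 330) = 1/(-339) = -1/339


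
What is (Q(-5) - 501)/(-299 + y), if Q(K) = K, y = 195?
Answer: 253/52 ≈ 4.8654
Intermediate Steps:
(Q(-5) - 501)/(-299 + y) = (-5 - 501)/(-299 + 195) = -506/(-104) = -506*(-1/104) = 253/52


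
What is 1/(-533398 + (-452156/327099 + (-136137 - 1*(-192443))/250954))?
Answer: -41043401223/21892515651906019 ≈ -1.8748e-6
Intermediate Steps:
1/(-533398 + (-452156/327099 + (-136137 - 1*(-192443))/250954)) = 1/(-533398 + (-452156*1/327099 + (-136137 + 192443)*(1/250954))) = 1/(-533398 + (-452156/327099 + 56306*(1/250954))) = 1/(-533398 + (-452156/327099 + 28153/125477)) = 1/(-533398 - 47526360265/41043401223) = 1/(-21892515651906019/41043401223) = -41043401223/21892515651906019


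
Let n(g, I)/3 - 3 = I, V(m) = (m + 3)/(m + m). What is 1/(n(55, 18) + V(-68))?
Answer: 136/8633 ≈ 0.015754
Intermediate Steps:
V(m) = (3 + m)/(2*m) (V(m) = (3 + m)/((2*m)) = (3 + m)*(1/(2*m)) = (3 + m)/(2*m))
n(g, I) = 9 + 3*I
1/(n(55, 18) + V(-68)) = 1/((9 + 3*18) + (½)*(3 - 68)/(-68)) = 1/((9 + 54) + (½)*(-1/68)*(-65)) = 1/(63 + 65/136) = 1/(8633/136) = 136/8633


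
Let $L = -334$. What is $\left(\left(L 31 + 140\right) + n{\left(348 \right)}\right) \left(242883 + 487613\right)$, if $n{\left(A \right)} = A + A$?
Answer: $-6952860928$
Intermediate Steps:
$n{\left(A \right)} = 2 A$
$\left(\left(L 31 + 140\right) + n{\left(348 \right)}\right) \left(242883 + 487613\right) = \left(\left(\left(-334\right) 31 + 140\right) + 2 \cdot 348\right) \left(242883 + 487613\right) = \left(\left(-10354 + 140\right) + 696\right) 730496 = \left(-10214 + 696\right) 730496 = \left(-9518\right) 730496 = -6952860928$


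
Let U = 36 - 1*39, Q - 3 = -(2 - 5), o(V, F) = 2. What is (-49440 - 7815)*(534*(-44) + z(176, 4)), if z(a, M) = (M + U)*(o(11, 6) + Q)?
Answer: 1344805440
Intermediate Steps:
Q = 6 (Q = 3 - (2 - 5) = 3 - 1*(-3) = 3 + 3 = 6)
U = -3 (U = 36 - 39 = -3)
z(a, M) = -24 + 8*M (z(a, M) = (M - 3)*(2 + 6) = (-3 + M)*8 = -24 + 8*M)
(-49440 - 7815)*(534*(-44) + z(176, 4)) = (-49440 - 7815)*(534*(-44) + (-24 + 8*4)) = -57255*(-23496 + (-24 + 32)) = -57255*(-23496 + 8) = -57255*(-23488) = 1344805440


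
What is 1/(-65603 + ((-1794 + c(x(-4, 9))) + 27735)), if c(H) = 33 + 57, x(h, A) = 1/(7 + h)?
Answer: -1/39572 ≈ -2.5270e-5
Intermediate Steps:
c(H) = 90
1/(-65603 + ((-1794 + c(x(-4, 9))) + 27735)) = 1/(-65603 + ((-1794 + 90) + 27735)) = 1/(-65603 + (-1704 + 27735)) = 1/(-65603 + 26031) = 1/(-39572) = -1/39572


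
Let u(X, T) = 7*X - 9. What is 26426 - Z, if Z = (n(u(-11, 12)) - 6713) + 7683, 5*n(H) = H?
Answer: 127366/5 ≈ 25473.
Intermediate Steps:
u(X, T) = -9 + 7*X
n(H) = H/5
Z = 4764/5 (Z = ((-9 + 7*(-11))/5 - 6713) + 7683 = ((-9 - 77)/5 - 6713) + 7683 = ((1/5)*(-86) - 6713) + 7683 = (-86/5 - 6713) + 7683 = -33651/5 + 7683 = 4764/5 ≈ 952.80)
26426 - Z = 26426 - 1*4764/5 = 26426 - 4764/5 = 127366/5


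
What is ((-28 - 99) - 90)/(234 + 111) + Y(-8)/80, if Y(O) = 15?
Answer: -2437/5520 ≈ -0.44149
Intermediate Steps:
((-28 - 99) - 90)/(234 + 111) + Y(-8)/80 = ((-28 - 99) - 90)/(234 + 111) + 15/80 = (-127 - 90)/345 + 15*(1/80) = -217*1/345 + 3/16 = -217/345 + 3/16 = -2437/5520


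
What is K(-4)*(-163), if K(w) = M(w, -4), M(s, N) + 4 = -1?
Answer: 815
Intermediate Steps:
M(s, N) = -5 (M(s, N) = -4 - 1 = -5)
K(w) = -5
K(-4)*(-163) = -5*(-163) = 815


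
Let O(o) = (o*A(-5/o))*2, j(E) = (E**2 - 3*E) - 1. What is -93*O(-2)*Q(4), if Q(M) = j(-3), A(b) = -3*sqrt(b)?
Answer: -9486*sqrt(10) ≈ -29997.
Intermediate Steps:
j(E) = -1 + E**2 - 3*E
Q(M) = 17 (Q(M) = -1 + (-3)**2 - 3*(-3) = -1 + 9 + 9 = 17)
O(o) = -6*o*sqrt(5)*sqrt(-1/o) (O(o) = (o*(-3*sqrt(5)*sqrt(-1/o)))*2 = -3*o*sqrt(5)*sqrt(-1/o)*2 = -6*o*sqrt(5)*sqrt(-1/o))
-93*O(-2)*Q(4) = -93*(-6*(-2)*sqrt(5)*sqrt(-1/(-2)))*17 = -93*(-6*(-2)*sqrt(5)*sqrt(-1*(-1/2)))*17 = -93*(-6*(-2)*sqrt(5)*sqrt(1/2))*17 = -93*(-6*(-2)*sqrt(5)*sqrt(2)/2)*17 = -93*6*sqrt(10)*17 = -9486*sqrt(10)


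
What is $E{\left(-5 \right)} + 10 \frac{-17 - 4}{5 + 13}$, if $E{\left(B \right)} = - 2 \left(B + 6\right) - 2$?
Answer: $- \frac{47}{3} \approx -15.667$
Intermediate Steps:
$E{\left(B \right)} = -14 - 2 B$ ($E{\left(B \right)} = - 2 \left(6 + B\right) - 2 = \left(-12 - 2 B\right) - 2 = -14 - 2 B$)
$E{\left(-5 \right)} + 10 \frac{-17 - 4}{5 + 13} = \left(-14 - -10\right) + 10 \frac{-17 - 4}{5 + 13} = \left(-14 + 10\right) + 10 \left(- \frac{21}{18}\right) = -4 + 10 \left(\left(-21\right) \frac{1}{18}\right) = -4 + 10 \left(- \frac{7}{6}\right) = -4 - \frac{35}{3} = - \frac{47}{3}$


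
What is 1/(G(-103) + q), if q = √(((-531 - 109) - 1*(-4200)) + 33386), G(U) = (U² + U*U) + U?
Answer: 21115/445806279 - 7*√754/445806279 ≈ 4.6932e-5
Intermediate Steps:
G(U) = U + 2*U² (G(U) = (U² + U²) + U = 2*U² + U = U + 2*U²)
q = 7*√754 (q = √((-640 + 4200) + 33386) = √(3560 + 33386) = √36946 = 7*√754 ≈ 192.21)
1/(G(-103) + q) = 1/(-103*(1 + 2*(-103)) + 7*√754) = 1/(-103*(1 - 206) + 7*√754) = 1/(-103*(-205) + 7*√754) = 1/(21115 + 7*√754)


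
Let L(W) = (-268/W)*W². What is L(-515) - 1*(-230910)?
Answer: 368930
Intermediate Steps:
L(W) = -268*W
L(-515) - 1*(-230910) = -268*(-515) - 1*(-230910) = 138020 + 230910 = 368930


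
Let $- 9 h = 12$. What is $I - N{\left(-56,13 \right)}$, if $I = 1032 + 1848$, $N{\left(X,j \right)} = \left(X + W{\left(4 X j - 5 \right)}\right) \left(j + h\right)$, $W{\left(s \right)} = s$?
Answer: $37565$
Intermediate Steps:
$h = - \frac{4}{3}$ ($h = \left(- \frac{1}{9}\right) 12 = - \frac{4}{3} \approx -1.3333$)
$N{\left(X,j \right)} = \left(- \frac{4}{3} + j\right) \left(-5 + X + 4 X j\right)$ ($N{\left(X,j \right)} = \left(X + \left(4 X j - 5\right)\right) \left(j - \frac{4}{3}\right) = \left(X + \left(4 X j - 5\right)\right) \left(- \frac{4}{3} + j\right) = \left(X + \left(-5 + 4 X j\right)\right) \left(- \frac{4}{3} + j\right) = \left(-5 + X + 4 X j\right) \left(- \frac{4}{3} + j\right) = \left(- \frac{4}{3} + j\right) \left(-5 + X + 4 X j\right)$)
$I = 2880$
$I - N{\left(-56,13 \right)} = 2880 - \left(\frac{20}{3} - - \frac{224}{3} + 13 \left(-5 + 4 \left(-56\right) 13\right) - \left(- \frac{728}{3}\right) 13\right) = 2880 - \left(\frac{20}{3} + \frac{224}{3} + 13 \left(-5 - 2912\right) + \frac{9464}{3}\right) = 2880 - \left(\frac{20}{3} + \frac{224}{3} + 13 \left(-2917\right) + \frac{9464}{3}\right) = 2880 - \left(\frac{20}{3} + \frac{224}{3} - 37921 + \frac{9464}{3}\right) = 2880 - -34685 = 2880 + 34685 = 37565$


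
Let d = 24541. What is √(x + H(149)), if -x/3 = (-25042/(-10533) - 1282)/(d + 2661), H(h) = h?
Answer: √340095396435009481/47753111 ≈ 12.212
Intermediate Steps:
x = 6739132/47753111 (x = -3*(-25042/(-10533) - 1282)/(24541 + 2661) = -3*(-25042*(-1/10533) - 1282)/27202 = -3*(25042/10533 - 1282)/27202 = -(-13478264)/(3511*27202) = -3*(-6739132/143259333) = 6739132/47753111 ≈ 0.14112)
√(x + H(149)) = √(6739132/47753111 + 149) = √(7121952671/47753111) = √340095396435009481/47753111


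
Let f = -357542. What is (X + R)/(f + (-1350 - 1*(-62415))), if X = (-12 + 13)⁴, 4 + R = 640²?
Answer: -409597/296477 ≈ -1.3815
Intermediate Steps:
R = 409596 (R = -4 + 640² = -4 + 409600 = 409596)
X = 1 (X = 1⁴ = 1)
(X + R)/(f + (-1350 - 1*(-62415))) = (1 + 409596)/(-357542 + (-1350 - 1*(-62415))) = 409597/(-357542 + (-1350 + 62415)) = 409597/(-357542 + 61065) = 409597/(-296477) = 409597*(-1/296477) = -409597/296477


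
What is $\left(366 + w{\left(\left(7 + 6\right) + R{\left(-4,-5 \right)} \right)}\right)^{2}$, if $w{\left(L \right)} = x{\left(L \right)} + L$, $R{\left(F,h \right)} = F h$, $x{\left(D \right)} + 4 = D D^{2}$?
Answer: $1320014224$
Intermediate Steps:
$x{\left(D \right)} = -4 + D^{3}$ ($x{\left(D \right)} = -4 + D D^{2} = -4 + D^{3}$)
$w{\left(L \right)} = -4 + L + L^{3}$ ($w{\left(L \right)} = \left(-4 + L^{3}\right) + L = -4 + L + L^{3}$)
$\left(366 + w{\left(\left(7 + 6\right) + R{\left(-4,-5 \right)} \right)}\right)^{2} = \left(366 + \left(-4 + \left(\left(7 + 6\right) - -20\right) + \left(\left(7 + 6\right) - -20\right)^{3}\right)\right)^{2} = \left(366 + \left(-4 + \left(13 + 20\right) + \left(13 + 20\right)^{3}\right)\right)^{2} = \left(366 + \left(-4 + 33 + 33^{3}\right)\right)^{2} = \left(366 + \left(-4 + 33 + 35937\right)\right)^{2} = \left(366 + 35966\right)^{2} = 36332^{2} = 1320014224$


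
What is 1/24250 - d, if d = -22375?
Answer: 542593751/24250 ≈ 22375.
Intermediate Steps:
1/24250 - d = 1/24250 - 1*(-22375) = 1/24250 + 22375 = 542593751/24250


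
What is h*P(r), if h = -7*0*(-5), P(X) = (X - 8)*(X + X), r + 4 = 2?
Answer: 0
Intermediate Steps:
r = -2 (r = -4 + 2 = -2)
P(X) = 2*X*(-8 + X) (P(X) = (-8 + X)*(2*X) = 2*X*(-8 + X))
h = 0 (h = 0*(-5) = 0)
h*P(r) = 0*(2*(-2)*(-8 - 2)) = 0*(2*(-2)*(-10)) = 0*40 = 0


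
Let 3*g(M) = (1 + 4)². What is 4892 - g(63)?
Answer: 14651/3 ≈ 4883.7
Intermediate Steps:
g(M) = 25/3 (g(M) = (1 + 4)²/3 = (⅓)*5² = (⅓)*25 = 25/3)
4892 - g(63) = 4892 - 1*25/3 = 4892 - 25/3 = 14651/3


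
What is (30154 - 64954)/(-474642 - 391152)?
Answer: 5800/144299 ≈ 0.040194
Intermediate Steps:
(30154 - 64954)/(-474642 - 391152) = -34800/(-865794) = -34800*(-1/865794) = 5800/144299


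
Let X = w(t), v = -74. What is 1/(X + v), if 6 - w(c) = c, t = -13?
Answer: -1/55 ≈ -0.018182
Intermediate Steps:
w(c) = 6 - c
X = 19 (X = 6 - 1*(-13) = 6 + 13 = 19)
1/(X + v) = 1/(19 - 74) = 1/(-55) = -1/55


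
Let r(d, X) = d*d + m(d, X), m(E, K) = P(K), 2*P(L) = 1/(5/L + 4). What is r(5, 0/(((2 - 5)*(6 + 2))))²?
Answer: 625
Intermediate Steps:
P(L) = 1/(2*(4 + 5/L)) (P(L) = 1/(2*(5/L + 4)) = 1/(2*(4 + 5/L)))
m(E, K) = K/(2*(5 + 4*K))
r(d, X) = d² + X/(2*(5 + 4*X)) (r(d, X) = d*d + X/(2*(5 + 4*X)) = d² + X/(2*(5 + 4*X)))
r(5, 0/(((2 - 5)*(6 + 2))))² = (5² + (0/(((2 - 5)*(6 + 2))))/(2*(5 + 4*(0/(((2 - 5)*(6 + 2)))))))² = (25 + (0/((-3*8)))/(2*(5 + 4*(0/((-3*8))))))² = (25 + (0/(-24))/(2*(5 + 4*(0/(-24)))))² = (25 + (0*(-1/24))/(2*(5 + 4*(0*(-1/24)))))² = (25 + (½)*0/(5 + 4*0))² = (25 + (½)*0/(5 + 0))² = (25 + (½)*0/5)² = (25 + (½)*0*(⅕))² = (25 + 0)² = 25² = 625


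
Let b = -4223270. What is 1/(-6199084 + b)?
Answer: -1/10422354 ≈ -9.5948e-8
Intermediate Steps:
1/(-6199084 + b) = 1/(-6199084 - 4223270) = 1/(-10422354) = -1/10422354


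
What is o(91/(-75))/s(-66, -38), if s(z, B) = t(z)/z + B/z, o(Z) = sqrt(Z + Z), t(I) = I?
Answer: 11*I*sqrt(546)/260 ≈ 0.98859*I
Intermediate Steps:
o(Z) = sqrt(2)*sqrt(Z) (o(Z) = sqrt(2*Z) = sqrt(2)*sqrt(Z))
s(z, B) = 1 + B/z (s(z, B) = z/z + B/z = 1 + B/z)
o(91/(-75))/s(-66, -38) = (sqrt(2)*sqrt(91/(-75)))/(((-38 - 66)/(-66))) = (sqrt(2)*sqrt(91*(-1/75)))/((-1/66*(-104))) = (sqrt(2)*sqrt(-91/75))/(52/33) = (sqrt(2)*(I*sqrt(273)/15))*(33/52) = (I*sqrt(546)/15)*(33/52) = 11*I*sqrt(546)/260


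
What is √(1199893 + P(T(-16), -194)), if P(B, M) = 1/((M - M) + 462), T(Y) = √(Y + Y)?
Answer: √256109961954/462 ≈ 1095.4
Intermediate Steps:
T(Y) = √2*√Y (T(Y) = √(2*Y) = √2*√Y)
P(B, M) = 1/462 (P(B, M) = 1/(0 + 462) = 1/462)
√(1199893 + P(T(-16), -194)) = √(1199893 + 1/462) = √(554350567/462) = √256109961954/462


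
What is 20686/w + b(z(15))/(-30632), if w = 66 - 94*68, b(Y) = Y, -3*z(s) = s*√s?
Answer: -10343/3163 + 5*√15/30632 ≈ -3.2694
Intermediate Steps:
z(s) = -s^(3/2)/3 (z(s) = -s*√s/3 = -s^(3/2)/3)
w = -6326 (w = 66 - 6392 = -6326)
20686/w + b(z(15))/(-30632) = 20686/(-6326) - 5*√15/(-30632) = 20686*(-1/6326) - 5*√15*(-1/30632) = -10343/3163 - 5*√15*(-1/30632) = -10343/3163 + 5*√15/30632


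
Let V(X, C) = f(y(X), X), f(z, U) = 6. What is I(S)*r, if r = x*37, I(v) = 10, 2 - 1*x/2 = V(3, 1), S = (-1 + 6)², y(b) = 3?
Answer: -2960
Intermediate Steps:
S = 25 (S = 5² = 25)
V(X, C) = 6
x = -8 (x = 4 - 2*6 = 4 - 12 = -8)
r = -296 (r = -8*37 = -296)
I(S)*r = 10*(-296) = -2960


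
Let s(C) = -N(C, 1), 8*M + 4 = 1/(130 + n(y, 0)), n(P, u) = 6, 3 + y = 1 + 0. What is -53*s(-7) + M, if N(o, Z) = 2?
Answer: 114785/1088 ≈ 105.50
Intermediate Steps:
y = -2 (y = -3 + (1 + 0) = -3 + 1 = -2)
M = -543/1088 (M = -½ + 1/(8*(130 + 6)) = -½ + (⅛)/136 = -½ + (⅛)*(1/136) = -½ + 1/1088 = -543/1088 ≈ -0.49908)
s(C) = -2 (s(C) = -1*2 = -2)
-53*s(-7) + M = -53*(-2) - 543/1088 = 106 - 543/1088 = 114785/1088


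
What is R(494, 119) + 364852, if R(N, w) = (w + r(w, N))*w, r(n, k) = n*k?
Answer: 7374547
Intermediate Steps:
r(n, k) = k*n
R(N, w) = w*(w + N*w) (R(N, w) = (w + N*w)*w = w*(w + N*w))
R(494, 119) + 364852 = 119²*(1 + 494) + 364852 = 14161*495 + 364852 = 7009695 + 364852 = 7374547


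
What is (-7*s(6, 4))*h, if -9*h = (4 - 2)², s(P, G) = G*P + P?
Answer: 280/3 ≈ 93.333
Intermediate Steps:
s(P, G) = P + G*P
h = -4/9 (h = -(4 - 2)²/9 = -⅑*2² = -⅑*4 = -4/9 ≈ -0.44444)
(-7*s(6, 4))*h = -42*(1 + 4)*(-4/9) = -42*5*(-4/9) = -7*30*(-4/9) = -210*(-4/9) = 280/3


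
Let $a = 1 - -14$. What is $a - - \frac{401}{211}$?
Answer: $\frac{3566}{211} \approx 16.9$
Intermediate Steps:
$a = 15$ ($a = 1 + 14 = 15$)
$a - - \frac{401}{211} = 15 - - \frac{401}{211} = 15 + \frac{401}{211} = \frac{3566}{211}$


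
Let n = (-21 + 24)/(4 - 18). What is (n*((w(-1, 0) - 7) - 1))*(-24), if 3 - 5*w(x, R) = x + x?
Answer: -36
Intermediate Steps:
w(x, R) = ⅗ - 2*x/5 (w(x, R) = ⅗ - (x + x)/5 = ⅗ - 2*x/5)
n = -3/14 (n = 3/(-14) = 3*(-1/14) = -3/14 ≈ -0.21429)
(n*((w(-1, 0) - 7) - 1))*(-24) = -3*(((⅗ - ⅖*(-1)) - 7) - 1)/14*(-24) = -3*(((⅗ + ⅖) - 7) - 1)/14*(-24) = -3*((1 - 7) - 1)/14*(-24) = -3*(-6 - 1)/14*(-24) = -3/14*(-7)*(-24) = (3/2)*(-24) = -36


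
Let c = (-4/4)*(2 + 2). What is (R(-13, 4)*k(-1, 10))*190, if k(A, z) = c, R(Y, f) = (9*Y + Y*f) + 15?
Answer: 117040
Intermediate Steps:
R(Y, f) = 15 + 9*Y + Y*f
c = -4 (c = -4*¼*4 = -1*4 = -4)
k(A, z) = -4
(R(-13, 4)*k(-1, 10))*190 = ((15 + 9*(-13) - 13*4)*(-4))*190 = ((15 - 117 - 52)*(-4))*190 = -154*(-4)*190 = 616*190 = 117040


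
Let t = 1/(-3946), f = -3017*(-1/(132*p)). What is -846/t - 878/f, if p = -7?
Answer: 1438930092/431 ≈ 3.3386e+6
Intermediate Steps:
f = -431/132 (f = -3017/(-12*(-7)*11) = -3017/(84*11) = -3017/924 = -3017*1/924 = -431/132 ≈ -3.2652)
t = -1/3946 ≈ -0.00025342
-846/t - 878/f = -846/(-1/3946) - 878/(-431/132) = -846*(-3946) - 878*(-132/431) = 3338316 + 115896/431 = 1438930092/431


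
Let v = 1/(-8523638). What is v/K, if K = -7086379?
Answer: 1/60401729326802 ≈ 1.6556e-14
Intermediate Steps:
v = -1/8523638 ≈ -1.1732e-7
v/K = -1/8523638/(-7086379) = -1/8523638*(-1/7086379) = 1/60401729326802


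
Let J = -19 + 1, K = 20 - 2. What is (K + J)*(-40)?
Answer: 0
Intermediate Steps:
K = 18
J = -18
(K + J)*(-40) = (18 - 18)*(-40) = 0*(-40) = 0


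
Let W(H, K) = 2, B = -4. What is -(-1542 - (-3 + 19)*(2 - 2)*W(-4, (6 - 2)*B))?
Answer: 1542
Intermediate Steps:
-(-1542 - (-3 + 19)*(2 - 2)*W(-4, (6 - 2)*B)) = -(-1542 - (-3 + 19)*(2 - 2)*2) = -(-1542 - 16*0*2) = -(-1542 - 16*0) = -(-1542 - 1*0) = -(-1542 + 0) = -1*(-1542) = 1542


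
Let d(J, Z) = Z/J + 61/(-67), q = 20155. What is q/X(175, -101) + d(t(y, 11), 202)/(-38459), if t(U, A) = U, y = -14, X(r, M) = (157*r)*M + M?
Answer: -343577300261/50054797857596 ≈ -0.0068640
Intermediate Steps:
X(r, M) = M + 157*M*r (X(r, M) = 157*M*r + M = M + 157*M*r)
d(J, Z) = -61/67 + Z/J (d(J, Z) = Z/J + 61*(-1/67) = Z/J - 61/67 = -61/67 + Z/J)
q/X(175, -101) + d(t(y, 11), 202)/(-38459) = 20155/((-101*(1 + 157*175))) + (-61/67 + 202/(-14))/(-38459) = 20155/((-101*(1 + 27475))) + (-61/67 + 202*(-1/14))*(-1/38459) = 20155/((-101*27476)) + (-61/67 - 101/7)*(-1/38459) = 20155/(-2775076) - 7194/469*(-1/38459) = 20155*(-1/2775076) + 7194/18037271 = -20155/2775076 + 7194/18037271 = -343577300261/50054797857596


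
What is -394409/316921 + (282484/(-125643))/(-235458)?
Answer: -5833984044083641/4687839890643987 ≈ -1.2445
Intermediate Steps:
-394409/316921 + (282484/(-125643))/(-235458) = -394409*1/316921 + (282484*(-1/125643))*(-1/235458) = -394409/316921 - 282484/125643*(-1/235458) = -394409/316921 + 141242/14791824747 = -5833984044083641/4687839890643987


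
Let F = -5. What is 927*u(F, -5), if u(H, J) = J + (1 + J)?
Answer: -8343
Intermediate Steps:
u(H, J) = 1 + 2*J
927*u(F, -5) = 927*(1 + 2*(-5)) = 927*(1 - 10) = 927*(-9) = -8343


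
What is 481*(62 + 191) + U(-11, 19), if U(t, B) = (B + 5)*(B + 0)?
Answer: 122149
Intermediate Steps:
U(t, B) = B*(5 + B) (U(t, B) = (5 + B)*B = B*(5 + B))
481*(62 + 191) + U(-11, 19) = 481*(62 + 191) + 19*(5 + 19) = 481*253 + 19*24 = 121693 + 456 = 122149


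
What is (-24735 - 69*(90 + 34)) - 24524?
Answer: -57815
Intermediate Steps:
(-24735 - 69*(90 + 34)) - 24524 = (-24735 - 69*124) - 24524 = (-24735 - 8556) - 24524 = -33291 - 24524 = -57815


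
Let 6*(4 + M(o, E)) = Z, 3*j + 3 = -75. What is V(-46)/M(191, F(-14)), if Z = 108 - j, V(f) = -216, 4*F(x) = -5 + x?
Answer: -648/55 ≈ -11.782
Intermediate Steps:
j = -26 (j = -1 + (1/3)*(-75) = -1 - 25 = -26)
F(x) = -5/4 + x/4 (F(x) = (-5 + x)/4 = -5/4 + x/4)
Z = 134 (Z = 108 - 1*(-26) = 108 + 26 = 134)
M(o, E) = 55/3 (M(o, E) = -4 + (1/6)*134 = -4 + 67/3 = 55/3)
V(-46)/M(191, F(-14)) = -216/55/3 = -216*3/55 = -648/55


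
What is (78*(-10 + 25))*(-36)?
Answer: -42120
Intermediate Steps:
(78*(-10 + 25))*(-36) = (78*15)*(-36) = 1170*(-36) = -42120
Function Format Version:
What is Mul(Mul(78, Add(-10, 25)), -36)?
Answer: -42120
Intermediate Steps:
Mul(Mul(78, Add(-10, 25)), -36) = Mul(Mul(78, 15), -36) = Mul(1170, -36) = -42120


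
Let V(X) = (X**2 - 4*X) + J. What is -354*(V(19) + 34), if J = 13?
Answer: -117528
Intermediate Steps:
V(X) = 13 + X**2 - 4*X (V(X) = (X**2 - 4*X) + 13 = 13 + X**2 - 4*X)
-354*(V(19) + 34) = -354*((13 + 19**2 - 4*19) + 34) = -354*((13 + 361 - 76) + 34) = -354*(298 + 34) = -354*332 = -117528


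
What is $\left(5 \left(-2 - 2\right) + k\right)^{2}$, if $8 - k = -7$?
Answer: $25$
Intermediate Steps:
$k = 15$ ($k = 8 - -7 = 8 + 7 = 15$)
$\left(5 \left(-2 - 2\right) + k\right)^{2} = \left(5 \left(-2 - 2\right) + 15\right)^{2} = \left(5 \left(-4\right) + 15\right)^{2} = \left(-20 + 15\right)^{2} = \left(-5\right)^{2} = 25$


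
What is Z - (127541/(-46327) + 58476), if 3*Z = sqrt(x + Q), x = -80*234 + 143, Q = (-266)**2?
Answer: -2708890111/46327 + sqrt(52179)/3 ≈ -58397.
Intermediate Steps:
Q = 70756
x = -18577 (x = -18720 + 143 = -18577)
Z = sqrt(52179)/3 (Z = sqrt(-18577 + 70756)/3 = sqrt(52179)/3 ≈ 76.142)
Z - (127541/(-46327) + 58476) = sqrt(52179)/3 - (127541/(-46327) + 58476) = sqrt(52179)/3 - (127541*(-1/46327) + 58476) = sqrt(52179)/3 - (-127541/46327 + 58476) = sqrt(52179)/3 - 1*2708890111/46327 = sqrt(52179)/3 - 2708890111/46327 = -2708890111/46327 + sqrt(52179)/3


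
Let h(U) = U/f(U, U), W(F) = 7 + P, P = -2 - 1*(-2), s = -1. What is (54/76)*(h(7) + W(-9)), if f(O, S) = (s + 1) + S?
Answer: 108/19 ≈ 5.6842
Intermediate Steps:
P = 0 (P = -2 + 2 = 0)
W(F) = 7 (W(F) = 7 + 0 = 7)
f(O, S) = S (f(O, S) = (-1 + 1) + S = 0 + S = S)
h(U) = 1 (h(U) = U/U = 1)
(54/76)*(h(7) + W(-9)) = (54/76)*(1 + 7) = (54*(1/76))*8 = (27/38)*8 = 108/19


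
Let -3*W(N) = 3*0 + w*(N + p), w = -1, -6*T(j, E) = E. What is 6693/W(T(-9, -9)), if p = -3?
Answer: -13386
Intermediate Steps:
T(j, E) = -E/6
W(N) = -1 + N/3 (W(N) = -(3*0 - (N - 3))/3 = -(0 - (-3 + N))/3 = -(0 + (3 - N))/3 = -(3 - N)/3 = -1 + N/3)
6693/W(T(-9, -9)) = 6693/(-1 + (-⅙*(-9))/3) = 6693/(-1 + (⅓)*(3/2)) = 6693/(-1 + ½) = 6693/(-½) = 6693*(-2) = -13386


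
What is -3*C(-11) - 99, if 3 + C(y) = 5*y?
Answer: 75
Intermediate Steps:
C(y) = -3 + 5*y
-3*C(-11) - 99 = -3*(-3 + 5*(-11)) - 99 = -3*(-3 - 55) - 99 = -3*(-58) - 99 = 174 - 99 = 75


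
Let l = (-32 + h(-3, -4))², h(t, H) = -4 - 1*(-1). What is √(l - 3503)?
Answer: I*√2278 ≈ 47.728*I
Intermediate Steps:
h(t, H) = -3 (h(t, H) = -4 + 1 = -3)
l = 1225 (l = (-32 - 3)² = (-35)² = 1225)
√(l - 3503) = √(1225 - 3503) = √(-2278) = I*√2278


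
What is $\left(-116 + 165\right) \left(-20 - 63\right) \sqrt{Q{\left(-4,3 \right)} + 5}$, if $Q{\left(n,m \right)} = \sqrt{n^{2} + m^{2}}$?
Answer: $- 4067 \sqrt{10} \approx -12861.0$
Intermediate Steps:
$Q{\left(n,m \right)} = \sqrt{m^{2} + n^{2}}$
$\left(-116 + 165\right) \left(-20 - 63\right) \sqrt{Q{\left(-4,3 \right)} + 5} = \left(-116 + 165\right) \left(-20 - 63\right) \sqrt{\sqrt{3^{2} + \left(-4\right)^{2}} + 5} = 49 \left(-83\right) \sqrt{\sqrt{9 + 16} + 5} = - 4067 \sqrt{\sqrt{25} + 5} = - 4067 \sqrt{5 + 5} = - 4067 \sqrt{10}$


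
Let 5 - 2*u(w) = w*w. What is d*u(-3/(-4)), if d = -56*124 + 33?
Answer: -490681/32 ≈ -15334.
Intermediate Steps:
u(w) = 5/2 - w²/2 (u(w) = 5/2 - w*w/2 = 5/2 - w²/2)
d = -6911 (d = -6944 + 33 = -6911)
d*u(-3/(-4)) = -6911*(5/2 - (-3/(-4))²/2) = -6911*(5/2 - (-3*(-¼))²/2) = -6911*(5/2 - (¾)²/2) = -6911*(5/2 - ½*9/16) = -6911*(5/2 - 9/32) = -6911*71/32 = -490681/32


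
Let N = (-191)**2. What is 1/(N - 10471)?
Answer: 1/26010 ≈ 3.8447e-5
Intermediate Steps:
N = 36481
1/(N - 10471) = 1/(36481 - 10471) = 1/26010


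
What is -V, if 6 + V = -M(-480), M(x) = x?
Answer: -474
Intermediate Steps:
V = 474 (V = -6 - 1*(-480) = -6 + 480 = 474)
-V = -1*474 = -474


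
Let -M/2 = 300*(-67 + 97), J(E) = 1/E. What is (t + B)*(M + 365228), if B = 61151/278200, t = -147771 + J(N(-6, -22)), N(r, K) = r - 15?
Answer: -10705866761569829/208650 ≈ -5.1310e+10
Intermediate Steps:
N(r, K) = -15 + r
t = -3103192/21 (t = -147771 + 1/(-15 - 6) = -147771 + 1/(-21) = -147771 - 1/21 = -3103192/21 ≈ -1.4777e+5)
B = 61151/278200 (B = 61151*(1/278200) = 61151/278200 ≈ 0.21981)
M = -18000 (M = -600*(-67 + 97) = -600*30 = -2*9000 = -18000)
(t + B)*(M + 365228) = (-3103192/21 + 61151/278200)*(-18000 + 365228) = -863306730229/5842200*347228 = -10705866761569829/208650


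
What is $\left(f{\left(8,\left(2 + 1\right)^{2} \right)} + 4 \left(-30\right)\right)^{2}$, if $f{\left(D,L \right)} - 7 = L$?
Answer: $10816$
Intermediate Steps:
$f{\left(D,L \right)} = 7 + L$
$\left(f{\left(8,\left(2 + 1\right)^{2} \right)} + 4 \left(-30\right)\right)^{2} = \left(\left(7 + \left(2 + 1\right)^{2}\right) + 4 \left(-30\right)\right)^{2} = \left(\left(7 + 3^{2}\right) - 120\right)^{2} = \left(\left(7 + 9\right) - 120\right)^{2} = \left(16 - 120\right)^{2} = \left(-104\right)^{2} = 10816$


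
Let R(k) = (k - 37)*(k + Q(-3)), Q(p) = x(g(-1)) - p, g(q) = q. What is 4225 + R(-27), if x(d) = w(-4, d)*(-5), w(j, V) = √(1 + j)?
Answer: 5761 + 320*I*√3 ≈ 5761.0 + 554.26*I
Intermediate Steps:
x(d) = -5*I*√3 (x(d) = √(1 - 4)*(-5) = √(-3)*(-5) = (I*√3)*(-5) = -5*I*√3)
Q(p) = -p - 5*I*√3 (Q(p) = -5*I*√3 - p = -p - 5*I*√3)
R(k) = (-37 + k)*(3 + k - 5*I*√3) (R(k) = (k - 37)*(k + (-1*(-3) - 5*I*√3)) = (-37 + k)*(k + (3 - 5*I*√3)) = (-37 + k)*(3 + k - 5*I*√3))
4225 + R(-27) = 4225 + (-111 + (-27)² - 34*(-27) + 185*I*√3 - 5*I*(-27)*√3) = 4225 + (-111 + 729 + 918 + 185*I*√3 + 135*I*√3) = 4225 + (1536 + 320*I*√3) = 5761 + 320*I*√3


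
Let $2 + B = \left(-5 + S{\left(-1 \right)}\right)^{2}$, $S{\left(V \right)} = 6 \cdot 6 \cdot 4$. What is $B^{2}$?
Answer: $373223761$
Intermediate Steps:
$S{\left(V \right)} = 144$ ($S{\left(V \right)} = 36 \cdot 4 = 144$)
$B = 19319$ ($B = -2 + \left(-5 + 144\right)^{2} = -2 + 139^{2} = -2 + 19321 = 19319$)
$B^{2} = 19319^{2} = 373223761$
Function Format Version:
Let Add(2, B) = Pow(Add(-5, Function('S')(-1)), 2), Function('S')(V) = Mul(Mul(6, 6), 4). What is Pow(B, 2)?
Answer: 373223761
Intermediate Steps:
Function('S')(V) = 144 (Function('S')(V) = Mul(36, 4) = 144)
B = 19319 (B = Add(-2, Pow(Add(-5, 144), 2)) = Add(-2, Pow(139, 2)) = Add(-2, 19321) = 19319)
Pow(B, 2) = Pow(19319, 2) = 373223761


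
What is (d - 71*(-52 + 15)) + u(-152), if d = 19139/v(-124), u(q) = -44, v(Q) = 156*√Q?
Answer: 2583 - 19139*I*√31/9672 ≈ 2583.0 - 11.018*I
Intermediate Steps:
d = -19139*I*√31/9672 (d = 19139/((156*√(-124))) = 19139/((156*(2*I*√31))) = 19139/((312*I*√31)) = 19139*(-I*√31/9672) = -19139*I*√31/9672 ≈ -11.018*I)
(d - 71*(-52 + 15)) + u(-152) = (-19139*I*√31/9672 - 71*(-52 + 15)) - 44 = (-19139*I*√31/9672 - 71*(-37)) - 44 = (-19139*I*√31/9672 + 2627) - 44 = (2627 - 19139*I*√31/9672) - 44 = 2583 - 19139*I*√31/9672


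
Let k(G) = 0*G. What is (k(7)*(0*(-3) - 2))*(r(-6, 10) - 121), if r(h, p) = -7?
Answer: 0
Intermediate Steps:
k(G) = 0
(k(7)*(0*(-3) - 2))*(r(-6, 10) - 121) = (0*(0*(-3) - 2))*(-7 - 121) = (0*(0 - 2))*(-128) = (0*(-2))*(-128) = 0*(-128) = 0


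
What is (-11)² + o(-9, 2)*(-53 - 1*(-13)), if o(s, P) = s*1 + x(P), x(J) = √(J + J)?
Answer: 401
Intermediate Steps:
x(J) = √2*√J (x(J) = √(2*J) = √2*√J)
o(s, P) = s + √2*√P (o(s, P) = s*1 + √2*√P = s + √2*√P)
(-11)² + o(-9, 2)*(-53 - 1*(-13)) = (-11)² + (-9 + √2*√2)*(-53 - 1*(-13)) = 121 + (-9 + 2)*(-53 + 13) = 121 - 7*(-40) = 121 + 280 = 401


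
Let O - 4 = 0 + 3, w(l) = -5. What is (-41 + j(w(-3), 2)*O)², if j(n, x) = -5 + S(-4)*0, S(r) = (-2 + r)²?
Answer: 5776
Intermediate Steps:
j(n, x) = -5 (j(n, x) = -5 + (-2 - 4)²*0 = -5 + (-6)²*0 = -5 + 36*0 = -5 + 0 = -5)
O = 7 (O = 4 + (0 + 3) = 4 + 3 = 7)
(-41 + j(w(-3), 2)*O)² = (-41 - 5*7)² = (-41 - 35)² = (-76)² = 5776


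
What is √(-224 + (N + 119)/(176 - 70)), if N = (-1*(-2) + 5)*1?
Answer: 7*I*√12773/53 ≈ 14.927*I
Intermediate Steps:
N = 7 (N = (2 + 5)*1 = 7*1 = 7)
√(-224 + (N + 119)/(176 - 70)) = √(-224 + (7 + 119)/(176 - 70)) = √(-224 + 126/106) = √(-224 + 126*(1/106)) = √(-224 + 63/53) = √(-11809/53) = 7*I*√12773/53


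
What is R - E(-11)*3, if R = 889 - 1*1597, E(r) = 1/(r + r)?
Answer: -15573/22 ≈ -707.86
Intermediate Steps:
E(r) = 1/(2*r)
R = -708 (R = 889 - 1597 = -708)
R - E(-11)*3 = -708 - (1/2)/(-11)*3 = -708 - (1/2)*(-1/11)*3 = -708 - (-1)*3/22 = -708 - 1*(-3/22) = -708 + 3/22 = -15573/22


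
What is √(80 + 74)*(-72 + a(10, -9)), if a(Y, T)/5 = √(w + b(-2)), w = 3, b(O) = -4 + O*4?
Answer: √154*(-72 + 15*I) ≈ -893.5 + 186.15*I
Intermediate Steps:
b(O) = -4 + 4*O
a(Y, T) = 15*I (a(Y, T) = 5*√(3 + (-4 + 4*(-2))) = 5*√(3 + (-4 - 8)) = 5*√(3 - 12) = 5*√(-9) = 5*(3*I) = 15*I)
√(80 + 74)*(-72 + a(10, -9)) = √(80 + 74)*(-72 + 15*I) = √154*(-72 + 15*I)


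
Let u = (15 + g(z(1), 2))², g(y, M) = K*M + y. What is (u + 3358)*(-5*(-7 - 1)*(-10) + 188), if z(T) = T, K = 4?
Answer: -834008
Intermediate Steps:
g(y, M) = y + 4*M (g(y, M) = 4*M + y = y + 4*M)
u = 576 (u = (15 + (1 + 4*2))² = (15 + (1 + 8))² = (15 + 9)² = 24² = 576)
(u + 3358)*(-5*(-7 - 1)*(-10) + 188) = (576 + 3358)*(-5*(-7 - 1)*(-10) + 188) = 3934*(-5*(-8)*(-10) + 188) = 3934*(40*(-10) + 188) = 3934*(-400 + 188) = 3934*(-212) = -834008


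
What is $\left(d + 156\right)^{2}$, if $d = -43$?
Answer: $12769$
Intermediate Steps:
$\left(d + 156\right)^{2} = \left(-43 + 156\right)^{2} = 113^{2} = 12769$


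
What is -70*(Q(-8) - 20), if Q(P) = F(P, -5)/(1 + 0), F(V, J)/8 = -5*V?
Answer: -21000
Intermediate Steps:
F(V, J) = -40*V (F(V, J) = 8*(-5*V) = -40*V)
Q(P) = -40*P (Q(P) = (-40*P)/(1 + 0) = -40*P/1 = -40*P*1 = -40*P)
-70*(Q(-8) - 20) = -70*(-40*(-8) - 20) = -70*(320 - 20) = -70*300 = -21000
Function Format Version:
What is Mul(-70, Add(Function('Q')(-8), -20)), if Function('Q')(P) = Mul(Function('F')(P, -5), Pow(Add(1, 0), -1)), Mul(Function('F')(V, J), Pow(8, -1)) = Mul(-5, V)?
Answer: -21000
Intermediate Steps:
Function('F')(V, J) = Mul(-40, V) (Function('F')(V, J) = Mul(8, Mul(-5, V)) = Mul(-40, V))
Function('Q')(P) = Mul(-40, P) (Function('Q')(P) = Mul(Mul(-40, P), Pow(Add(1, 0), -1)) = Mul(Mul(-40, P), Pow(1, -1)) = Mul(Mul(-40, P), 1) = Mul(-40, P))
Mul(-70, Add(Function('Q')(-8), -20)) = Mul(-70, Add(Mul(-40, -8), -20)) = Mul(-70, Add(320, -20)) = Mul(-70, 300) = -21000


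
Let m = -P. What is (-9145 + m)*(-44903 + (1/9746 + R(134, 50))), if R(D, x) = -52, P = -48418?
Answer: -17206735611117/9746 ≈ -1.7655e+9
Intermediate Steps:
m = 48418 (m = -1*(-48418) = 48418)
(-9145 + m)*(-44903 + (1/9746 + R(134, 50))) = (-9145 + 48418)*(-44903 + (1/9746 - 52)) = 39273*(-44903 + (1/9746 - 52)) = 39273*(-44903 - 506791/9746) = 39273*(-438131429/9746) = -17206735611117/9746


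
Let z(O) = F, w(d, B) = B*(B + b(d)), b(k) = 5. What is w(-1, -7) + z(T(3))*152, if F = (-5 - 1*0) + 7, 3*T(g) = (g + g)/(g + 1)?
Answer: 318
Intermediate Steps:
T(g) = 2*g/(3*(1 + g)) (T(g) = ((g + g)/(g + 1))/3 = ((2*g)/(1 + g))/3 = (2*g/(1 + g))/3 = 2*g/(3*(1 + g)))
F = 2 (F = (-5 + 0) + 7 = -5 + 7 = 2)
w(d, B) = B*(5 + B) (w(d, B) = B*(B + 5) = B*(5 + B))
z(O) = 2
w(-1, -7) + z(T(3))*152 = -7*(5 - 7) + 2*152 = -7*(-2) + 304 = 14 + 304 = 318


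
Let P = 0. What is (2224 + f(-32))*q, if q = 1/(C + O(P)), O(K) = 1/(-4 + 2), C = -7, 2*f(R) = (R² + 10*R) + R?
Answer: -1024/3 ≈ -341.33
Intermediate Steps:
f(R) = R²/2 + 11*R/2 (f(R) = ((R² + 10*R) + R)/2 = (R² + 11*R)/2 = R²/2 + 11*R/2)
O(K) = -½ (O(K) = 1/(-2) = -½)
q = -2/15 (q = 1/(-7 - ½) = 1/(-15/2) = -2/15 ≈ -0.13333)
(2224 + f(-32))*q = (2224 + (½)*(-32)*(11 - 32))*(-2/15) = (2224 + (½)*(-32)*(-21))*(-2/15) = (2224 + 336)*(-2/15) = 2560*(-2/15) = -1024/3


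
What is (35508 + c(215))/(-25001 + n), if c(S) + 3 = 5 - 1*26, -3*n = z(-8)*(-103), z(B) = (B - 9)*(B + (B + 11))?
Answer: -26613/16562 ≈ -1.6069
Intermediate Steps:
z(B) = (-9 + B)*(11 + 2*B) (z(B) = (-9 + B)*(B + (11 + B)) = (-9 + B)*(11 + 2*B))
n = 8755/3 (n = -(-99 - 7*(-8) + 2*(-8)²)*(-103)/3 = -(-99 + 56 + 2*64)*(-103)/3 = -(-99 + 56 + 128)*(-103)/3 = -85*(-103)/3 = -⅓*(-8755) = 8755/3 ≈ 2918.3)
c(S) = -24 (c(S) = -3 + (5 - 1*26) = -3 + (5 - 26) = -3 - 21 = -24)
(35508 + c(215))/(-25001 + n) = (35508 - 24)/(-25001 + 8755/3) = 35484/(-66248/3) = 35484*(-3/66248) = -26613/16562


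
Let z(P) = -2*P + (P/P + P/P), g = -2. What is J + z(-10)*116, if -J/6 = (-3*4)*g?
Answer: 2408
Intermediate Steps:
z(P) = 2 - 2*P (z(P) = -2*P + (1 + 1) = -2*P + 2 = 2 - 2*P)
J = -144 (J = -6*(-3*4)*(-2) = -(-72)*(-2) = -6*24 = -144)
J + z(-10)*116 = -144 + (2 - 2*(-10))*116 = -144 + (2 + 20)*116 = -144 + 22*116 = -144 + 2552 = 2408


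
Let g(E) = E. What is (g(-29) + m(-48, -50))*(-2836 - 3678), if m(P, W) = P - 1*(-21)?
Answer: 364784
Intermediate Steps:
m(P, W) = 21 + P (m(P, W) = P + 21 = 21 + P)
(g(-29) + m(-48, -50))*(-2836 - 3678) = (-29 + (21 - 48))*(-2836 - 3678) = (-29 - 27)*(-6514) = -56*(-6514) = 364784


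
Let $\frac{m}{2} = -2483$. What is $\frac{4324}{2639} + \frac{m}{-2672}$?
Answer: $\frac{12329501}{3525704} \approx 3.497$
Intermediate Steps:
$m = -4966$ ($m = 2 \left(-2483\right) = -4966$)
$\frac{4324}{2639} + \frac{m}{-2672} = \frac{4324}{2639} - \frac{4966}{-2672} = 4324 \cdot \frac{1}{2639} - - \frac{2483}{1336} = \frac{4324}{2639} + \frac{2483}{1336} = \frac{12329501}{3525704}$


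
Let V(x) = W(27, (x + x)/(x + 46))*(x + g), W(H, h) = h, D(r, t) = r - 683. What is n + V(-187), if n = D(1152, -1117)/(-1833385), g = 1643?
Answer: 998358735311/258507285 ≈ 3862.0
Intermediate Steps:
D(r, t) = -683 + r
V(x) = 2*x*(1643 + x)/(46 + x) (V(x) = ((x + x)/(x + 46))*(x + 1643) = ((2*x)/(46 + x))*(1643 + x) = (2*x/(46 + x))*(1643 + x) = 2*x*(1643 + x)/(46 + x))
n = -469/1833385 (n = (-683 + 1152)/(-1833385) = 469*(-1/1833385) = -469/1833385 ≈ -0.00025581)
n + V(-187) = -469/1833385 + 2*(-187)*(1643 - 187)/(46 - 187) = -469/1833385 + 2*(-187)*1456/(-141) = -469/1833385 + 2*(-187)*(-1/141)*1456 = -469/1833385 + 544544/141 = 998358735311/258507285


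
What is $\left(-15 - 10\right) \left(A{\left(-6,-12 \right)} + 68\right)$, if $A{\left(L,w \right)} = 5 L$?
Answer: $-950$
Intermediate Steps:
$\left(-15 - 10\right) \left(A{\left(-6,-12 \right)} + 68\right) = \left(-15 - 10\right) \left(5 \left(-6\right) + 68\right) = \left(-15 - 10\right) \left(-30 + 68\right) = \left(-25\right) 38 = -950$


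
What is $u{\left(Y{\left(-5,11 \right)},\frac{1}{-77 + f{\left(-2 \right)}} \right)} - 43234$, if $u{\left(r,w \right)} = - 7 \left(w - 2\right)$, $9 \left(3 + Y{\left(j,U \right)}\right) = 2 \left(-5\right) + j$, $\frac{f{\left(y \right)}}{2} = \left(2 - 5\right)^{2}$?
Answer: $- \frac{2549973}{59} \approx -43220.0$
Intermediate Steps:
$f{\left(y \right)} = 18$ ($f{\left(y \right)} = 2 \left(2 - 5\right)^{2} = 2 \left(-3\right)^{2} = 2 \cdot 9 = 18$)
$Y{\left(j,U \right)} = - \frac{37}{9} + \frac{j}{9}$ ($Y{\left(j,U \right)} = -3 + \frac{2 \left(-5\right) + j}{9} = -3 + \frac{-10 + j}{9} = -3 + \left(- \frac{10}{9} + \frac{j}{9}\right) = - \frac{37}{9} + \frac{j}{9}$)
$u{\left(r,w \right)} = 14 - 7 w$ ($u{\left(r,w \right)} = - 7 \left(-2 + w\right) = 14 - 7 w$)
$u{\left(Y{\left(-5,11 \right)},\frac{1}{-77 + f{\left(-2 \right)}} \right)} - 43234 = \left(14 - \frac{7}{-77 + 18}\right) - 43234 = \left(14 - \frac{7}{-59}\right) - 43234 = \left(14 - - \frac{7}{59}\right) - 43234 = \left(14 + \frac{7}{59}\right) - 43234 = \frac{833}{59} - 43234 = - \frac{2549973}{59}$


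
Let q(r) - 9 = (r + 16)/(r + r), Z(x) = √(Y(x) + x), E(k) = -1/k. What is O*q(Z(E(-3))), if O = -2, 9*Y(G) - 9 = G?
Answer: -19 - 48*√111/37 ≈ -32.668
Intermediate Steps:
Y(G) = 1 + G/9
Z(x) = √(1 + 10*x/9) (Z(x) = √((1 + x/9) + x) = √(1 + 10*x/9))
q(r) = 9 + (16 + r)/(2*r) (q(r) = 9 + (r + 16)/(r + r) = 9 + (16 + r)/((2*r)) = 9 + (16 + r)*(1/(2*r)) = 9 + (16 + r)/(2*r))
O*q(Z(E(-3))) = -2*(19/2 + 8/((√(9 + 10*(-1/(-3)))/3))) = -2*(19/2 + 8/((√(9 + 10*(-1*(-⅓)))/3))) = -2*(19/2 + 8/((√(9 + 10*(⅓))/3))) = -2*(19/2 + 8/((√(9 + 10/3)/3))) = -2*(19/2 + 8/((√(37/3)/3))) = -2*(19/2 + 8/(((√111/3)/3))) = -2*(19/2 + 8/((√111/9))) = -2*(19/2 + 8*(3*√111/37)) = -2*(19/2 + 24*√111/37) = -19 - 48*√111/37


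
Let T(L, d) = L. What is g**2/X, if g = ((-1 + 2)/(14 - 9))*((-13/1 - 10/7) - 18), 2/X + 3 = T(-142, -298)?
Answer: -1494341/490 ≈ -3049.7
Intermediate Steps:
X = -2/145 (X = 2/(-3 - 142) = 2/(-145) = 2*(-1/145) = -2/145 ≈ -0.013793)
g = -227/35 (g = (1/5)*((-13*1 - 10*1/7) - 18) = (1*(1/5))*((-13 - 10/7) - 18) = (-101/7 - 18)/5 = (1/5)*(-227/7) = -227/35 ≈ -6.4857)
g**2/X = (-227/35)**2/(-2/145) = (51529/1225)*(-145/2) = -1494341/490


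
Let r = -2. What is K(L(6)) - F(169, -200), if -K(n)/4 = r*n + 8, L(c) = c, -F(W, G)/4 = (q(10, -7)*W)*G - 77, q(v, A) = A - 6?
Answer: 1757308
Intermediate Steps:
q(v, A) = -6 + A
F(W, G) = 308 + 52*G*W (F(W, G) = -4*(((-6 - 7)*W)*G - 77) = -4*((-13*W)*G - 77) = -4*(-13*G*W - 77) = -4*(-77 - 13*G*W) = 308 + 52*G*W)
K(n) = -32 + 8*n (K(n) = -4*(-2*n + 8) = -4*(8 - 2*n) = -32 + 8*n)
K(L(6)) - F(169, -200) = (-32 + 8*6) - (308 + 52*(-200)*169) = (-32 + 48) - (308 - 1757600) = 16 - 1*(-1757292) = 16 + 1757292 = 1757308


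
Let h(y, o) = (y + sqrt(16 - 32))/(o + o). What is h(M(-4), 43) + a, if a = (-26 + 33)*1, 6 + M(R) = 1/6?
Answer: 3577/516 + 2*I/43 ≈ 6.9322 + 0.046512*I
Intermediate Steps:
M(R) = -35/6 (M(R) = -6 + 1/6 = -35/6)
a = 7 (a = 7*1 = 7)
h(y, o) = (y + 4*I)/(2*o) (h(y, o) = (y + sqrt(-16))/((2*o)) = (y + 4*I)*(1/(2*o)) = (y + 4*I)/(2*o))
h(M(-4), 43) + a = (1/2)*(-35/6 + 4*I)/43 + 7 = (1/2)*(1/43)*(-35/6 + 4*I) + 7 = (-35/516 + 2*I/43) + 7 = 3577/516 + 2*I/43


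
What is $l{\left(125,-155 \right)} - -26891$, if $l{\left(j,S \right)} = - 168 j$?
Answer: $5891$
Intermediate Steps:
$l{\left(125,-155 \right)} - -26891 = \left(-168\right) 125 - -26891 = -21000 + 26891 = 5891$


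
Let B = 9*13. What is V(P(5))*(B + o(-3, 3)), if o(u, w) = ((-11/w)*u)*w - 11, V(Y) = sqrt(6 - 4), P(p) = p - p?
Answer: 139*sqrt(2) ≈ 196.58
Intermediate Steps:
P(p) = 0
V(Y) = sqrt(2)
B = 117
o(u, w) = -11 - 11*u (o(u, w) = (-11*u/w)*w - 11 = -11*u - 11 = -11 - 11*u)
V(P(5))*(B + o(-3, 3)) = sqrt(2)*(117 + (-11 - 11*(-3))) = sqrt(2)*(117 + (-11 + 33)) = sqrt(2)*(117 + 22) = sqrt(2)*139 = 139*sqrt(2)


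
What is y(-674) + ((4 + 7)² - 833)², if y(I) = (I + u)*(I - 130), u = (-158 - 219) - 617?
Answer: 1848016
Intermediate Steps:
u = -994 (u = -377 - 617 = -994)
y(I) = (-994 + I)*(-130 + I) (y(I) = (I - 994)*(I - 130) = (-994 + I)*(-130 + I))
y(-674) + ((4 + 7)² - 833)² = (129220 + (-674)² - 1124*(-674)) + ((4 + 7)² - 833)² = (129220 + 454276 + 757576) + (11² - 833)² = 1341072 + (121 - 833)² = 1341072 + (-712)² = 1341072 + 506944 = 1848016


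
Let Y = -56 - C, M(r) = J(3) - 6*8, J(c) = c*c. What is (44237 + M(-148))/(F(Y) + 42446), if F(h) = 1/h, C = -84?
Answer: 1237544/1188489 ≈ 1.0413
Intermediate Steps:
J(c) = c**2
M(r) = -39 (M(r) = 3**2 - 6*8 = 9 - 48 = -39)
Y = 28 (Y = -56 - 1*(-84) = -56 + 84 = 28)
(44237 + M(-148))/(F(Y) + 42446) = (44237 - 39)/(1/28 + 42446) = 44198/(1/28 + 42446) = 44198/(1188489/28) = 44198*(28/1188489) = 1237544/1188489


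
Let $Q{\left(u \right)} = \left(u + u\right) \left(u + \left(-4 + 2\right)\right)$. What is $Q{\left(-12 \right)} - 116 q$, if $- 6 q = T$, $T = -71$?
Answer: $- \frac{3110}{3} \approx -1036.7$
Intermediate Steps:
$Q{\left(u \right)} = 2 u \left(-2 + u\right)$ ($Q{\left(u \right)} = 2 u \left(u - 2\right) = 2 u \left(-2 + u\right)$)
$q = \frac{71}{6}$ ($q = \left(- \frac{1}{6}\right) \left(-71\right) = \frac{71}{6} \approx 11.833$)
$Q{\left(-12 \right)} - 116 q = 2 \left(-12\right) \left(-2 - 12\right) - \frac{4118}{3} = 2 \left(-12\right) \left(-14\right) - \frac{4118}{3} = 336 - \frac{4118}{3} = - \frac{3110}{3}$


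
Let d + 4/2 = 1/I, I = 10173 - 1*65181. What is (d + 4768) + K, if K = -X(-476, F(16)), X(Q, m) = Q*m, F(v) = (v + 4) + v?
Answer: 1204785215/55008 ≈ 21902.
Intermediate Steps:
I = -55008 (I = 10173 - 65181 = -55008)
F(v) = 4 + 2*v (F(v) = (4 + v) + v = 4 + 2*v)
d = -110017/55008 (d = -2 + 1/(-55008) = -2 - 1/55008 = -110017/55008 ≈ -2.0000)
K = 17136 (K = -(-476)*(4 + 2*16) = -(-476)*(4 + 32) = -(-476)*36 = -1*(-17136) = 17136)
(d + 4768) + K = (-110017/55008 + 4768) + 17136 = 262168127/55008 + 17136 = 1204785215/55008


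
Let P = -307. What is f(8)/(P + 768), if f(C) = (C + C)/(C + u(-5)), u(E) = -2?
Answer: 8/1383 ≈ 0.0057845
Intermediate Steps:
f(C) = 2*C/(-2 + C) (f(C) = (C + C)/(C - 2) = (2*C)/(-2 + C) = 2*C/(-2 + C))
f(8)/(P + 768) = (2*8/(-2 + 8))/(-307 + 768) = (2*8/6)/461 = (2*8*(1/6))/461 = (1/461)*(8/3) = 8/1383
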